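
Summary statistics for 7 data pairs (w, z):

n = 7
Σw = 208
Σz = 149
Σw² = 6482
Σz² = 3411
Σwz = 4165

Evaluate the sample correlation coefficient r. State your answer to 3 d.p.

-0.977

r = (nΣwz − ΣwΣz) / √[(nΣw² − (Σw)²)(nΣz² − (Σz)²)]
Numerator: 7×4165 − 208×149 = -1837
Denominator: √[(45374 − 43264)(23877 − 22201)] = √[2110 × 1676] = 1880.5212
r = -1837 / 1880.5212 ≈ -0.977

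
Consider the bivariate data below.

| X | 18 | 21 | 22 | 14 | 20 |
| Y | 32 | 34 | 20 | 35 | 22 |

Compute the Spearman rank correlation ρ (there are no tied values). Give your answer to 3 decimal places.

-0.700

Rank X: 2, 4, 5, 1, 3
Rank Y: 3, 4, 1, 5, 2
d = rank(X) − rank(Y): -1, 0, 4, -4, 1; Σd² = 34
ρ = 1 − 6Σd² / [n(n²−1)] = 1 − 6×34 / (5×24) = 1 − 204/120 ≈ -0.700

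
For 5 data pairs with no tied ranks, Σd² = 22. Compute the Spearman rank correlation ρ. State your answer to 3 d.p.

-0.100

ρ = 1 − 6Σd² / [n(n²−1)] = 1 − 6×22 / (5×24)
  = 1 − 132/120 = 1 − 1.1000 ≈ -0.100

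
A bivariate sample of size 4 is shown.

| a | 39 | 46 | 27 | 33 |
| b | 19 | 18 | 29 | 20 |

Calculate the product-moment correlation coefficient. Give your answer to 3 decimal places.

n = 4, Σa = 145, Σb = 86, Σa² = 5455, Σb² = 1926, Σab = 3012
nΣab − ΣaΣb = 12048 − 12470 = -422
nΣa² − (Σa)² = 21820 − 21025 = 795; nΣb² − (Σb)² = 7704 − 7396 = 308
r = -422 / √(795 × 308) = -422 / 494.8333 ≈ -0.853

-0.853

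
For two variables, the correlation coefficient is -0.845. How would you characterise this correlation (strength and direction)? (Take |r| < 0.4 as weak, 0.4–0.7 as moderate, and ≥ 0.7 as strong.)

r = -0.845 < 0 so the relationship is negative.
|r| = 0.845, which falls in the strong range.

strong negative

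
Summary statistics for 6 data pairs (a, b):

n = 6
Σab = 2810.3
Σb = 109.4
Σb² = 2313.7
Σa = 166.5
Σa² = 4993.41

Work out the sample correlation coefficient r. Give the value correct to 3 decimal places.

r = (nΣab − ΣaΣb) / √[(nΣa² − (Σa)²)(nΣb² − (Σb)²)]
Numerator: 6×2810.3 − 166.5×109.4 = -1353.3
Denominator: √[(29960.46 − 27722.25)(13882.2 − 11968.36)] = √[2238.21 × 1913.84] = 2069.6801
r = -1353.3 / 2069.6801 ≈ -0.654

-0.654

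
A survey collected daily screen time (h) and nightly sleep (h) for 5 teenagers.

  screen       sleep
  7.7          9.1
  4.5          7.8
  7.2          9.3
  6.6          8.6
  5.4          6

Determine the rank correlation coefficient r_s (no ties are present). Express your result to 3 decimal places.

0.800

Rank screen: 5, 1, 4, 3, 2
Rank sleep: 4, 2, 5, 3, 1
d = rank(screen) − rank(sleep): 1, -1, -1, 0, 1; Σd² = 4
ρ = 1 − 6Σd² / [n(n²−1)] = 1 − 6×4 / (5×24) = 1 − 24/120 ≈ 0.800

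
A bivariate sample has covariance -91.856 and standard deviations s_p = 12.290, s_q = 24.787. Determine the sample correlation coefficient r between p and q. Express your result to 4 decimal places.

r = Cov(p,q) / (s_p · s_q) = -91.856 / (12.290 × 24.787)
  = -91.856 / 304.6322 ≈ -0.3015

-0.3015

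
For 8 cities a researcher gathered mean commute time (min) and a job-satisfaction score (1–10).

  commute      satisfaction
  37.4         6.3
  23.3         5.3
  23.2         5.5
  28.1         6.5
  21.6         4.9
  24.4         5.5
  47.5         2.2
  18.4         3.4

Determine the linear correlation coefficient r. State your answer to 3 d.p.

-0.321

n = 8, Σx = 223.9, Σy = 39.6, Σx² = 6926.23, Σy² = 210.94, Σxy = 1076.46
nΣxy − ΣxΣy = 8611.68 − 8866.44 = -254.76
nΣx² − (Σx)² = 55409.84 − 50131.21 = 5278.63; nΣy² − (Σy)² = 1687.52 − 1568.16 = 119.36
r = -254.76 / √(5278.63 × 119.36) = -254.76 / 793.7615 ≈ -0.321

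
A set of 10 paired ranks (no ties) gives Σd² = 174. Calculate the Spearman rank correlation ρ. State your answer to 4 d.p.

ρ = 1 − 6Σd² / [n(n²−1)] = 1 − 6×174 / (10×99)
  = 1 − 1044/990 = 1 − 1.05455 ≈ -0.0545

-0.0545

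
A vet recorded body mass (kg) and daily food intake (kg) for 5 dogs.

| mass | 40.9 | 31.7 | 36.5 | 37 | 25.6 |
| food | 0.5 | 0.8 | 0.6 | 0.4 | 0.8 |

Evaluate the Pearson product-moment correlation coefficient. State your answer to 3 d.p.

n = 5, Σx = 171.7, Σy = 3.1, Σx² = 6034.31, Σy² = 2.05, Σxy = 102.99
nΣxy − ΣxΣy = 514.95 − 532.27 = -17.32
nΣx² − (Σx)² = 30171.55 − 29480.89 = 690.66; nΣy² − (Σy)² = 10.25 − 9.61 = 0.64
r = -17.32 / √(690.66 × 0.64) = -17.32 / 21.0243 ≈ -0.824

-0.824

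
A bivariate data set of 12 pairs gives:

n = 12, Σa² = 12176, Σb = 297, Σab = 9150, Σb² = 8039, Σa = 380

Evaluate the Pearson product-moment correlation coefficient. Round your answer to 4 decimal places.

r = (nΣab − ΣaΣb) / √[(nΣa² − (Σa)²)(nΣb² − (Σb)²)]
Numerator: 12×9150 − 380×297 = -3060
Denominator: √[(146112 − 144400)(96468 − 88209)] = √[1712 × 8259] = 3760.2404
r = -3060 / 3760.2404 ≈ -0.8138

-0.8138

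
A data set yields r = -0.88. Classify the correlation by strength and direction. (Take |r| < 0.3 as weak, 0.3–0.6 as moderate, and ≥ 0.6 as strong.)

strong negative

r = -0.88 < 0 so the relationship is negative.
|r| = 0.88, which falls in the strong range.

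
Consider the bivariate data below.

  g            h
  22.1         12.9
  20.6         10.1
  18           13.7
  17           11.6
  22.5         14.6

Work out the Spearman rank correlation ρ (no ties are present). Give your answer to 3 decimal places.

0.500

Rank g: 4, 3, 2, 1, 5
Rank h: 3, 1, 4, 2, 5
d = rank(g) − rank(h): 1, 2, -2, -1, 0; Σd² = 10
ρ = 1 − 6Σd² / [n(n²−1)] = 1 − 6×10 / (5×24) = 1 − 60/120 ≈ 0.500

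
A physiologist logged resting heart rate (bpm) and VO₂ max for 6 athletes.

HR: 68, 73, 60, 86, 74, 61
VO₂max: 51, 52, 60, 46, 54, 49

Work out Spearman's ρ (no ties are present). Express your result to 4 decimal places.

Rank HR: 3, 4, 1, 6, 5, 2
Rank VO₂max: 3, 4, 6, 1, 5, 2
d = rank(HR) − rank(VO₂max): 0, 0, -5, 5, 0, 0; Σd² = 50
ρ = 1 − 6Σd² / [n(n²−1)] = 1 − 6×50 / (6×35) = 1 − 300/210 ≈ -0.4286

-0.4286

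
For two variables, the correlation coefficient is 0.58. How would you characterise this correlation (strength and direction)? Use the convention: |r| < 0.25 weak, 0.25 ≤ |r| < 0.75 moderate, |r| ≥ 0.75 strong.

moderate positive

r = 0.58 > 0 so the relationship is positive.
|r| = 0.58, which falls in the moderate range.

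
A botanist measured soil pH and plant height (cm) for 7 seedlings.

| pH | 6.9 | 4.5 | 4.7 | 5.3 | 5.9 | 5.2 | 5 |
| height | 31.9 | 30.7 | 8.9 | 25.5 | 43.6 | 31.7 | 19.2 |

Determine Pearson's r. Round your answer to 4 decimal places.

0.5094

n = 7, Σx = 37.5, Σy = 191.5, Σx² = 204.89, Σy² = 5964.05, Σxy = 1053.32
nΣxy − ΣxΣy = 7373.24 − 7181.25 = 191.99
nΣx² − (Σx)² = 1434.23 − 1406.25 = 27.98; nΣy² − (Σy)² = 41748.35 − 36672.25 = 5076.1
r = 191.99 / √(27.98 × 5076.1) = 191.99 / 376.8677 ≈ 0.5094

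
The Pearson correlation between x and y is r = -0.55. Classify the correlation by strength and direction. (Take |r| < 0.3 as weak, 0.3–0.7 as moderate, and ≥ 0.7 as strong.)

moderate negative

r = -0.55 < 0 so the relationship is negative.
|r| = 0.55, which falls in the moderate range.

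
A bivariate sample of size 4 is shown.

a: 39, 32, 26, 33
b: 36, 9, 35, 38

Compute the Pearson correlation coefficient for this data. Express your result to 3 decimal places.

n = 4, Σa = 130, Σb = 118, Σa² = 4310, Σb² = 4046, Σab = 3856
nΣab − ΣaΣb = 15424 − 15340 = 84
nΣa² − (Σa)² = 17240 − 16900 = 340; nΣb² − (Σb)² = 16184 − 13924 = 2260
r = 84 / √(340 × 2260) = 84 / 876.5843 ≈ 0.096

0.096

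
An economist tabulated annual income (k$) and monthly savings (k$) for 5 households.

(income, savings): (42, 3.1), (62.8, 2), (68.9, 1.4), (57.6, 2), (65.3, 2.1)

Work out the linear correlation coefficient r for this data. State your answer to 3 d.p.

-0.937

n = 5, Σx = 296.6, Σy = 10.6, Σx² = 18036.9, Σy² = 23.98, Σxy = 604.59
nΣxy − ΣxΣy = 3022.95 − 3143.96 = -121.01
nΣx² − (Σx)² = 90184.5 − 87971.56 = 2212.94; nΣy² − (Σy)² = 119.9 − 112.36 = 7.54
r = -121.01 / √(2212.94 × 7.54) = -121.01 / 129.1726 ≈ -0.937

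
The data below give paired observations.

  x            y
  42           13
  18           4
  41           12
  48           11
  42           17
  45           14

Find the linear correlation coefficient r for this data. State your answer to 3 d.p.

n = 6, Σx = 236, Σy = 71, Σx² = 9862, Σy² = 935, Σxy = 2982
nΣxy − ΣxΣy = 17892 − 16756 = 1136
nΣx² − (Σx)² = 59172 − 55696 = 3476; nΣy² − (Σy)² = 5610 − 5041 = 569
r = 1136 / √(3476 × 569) = 1136 / 1406.3584 ≈ 0.808

0.808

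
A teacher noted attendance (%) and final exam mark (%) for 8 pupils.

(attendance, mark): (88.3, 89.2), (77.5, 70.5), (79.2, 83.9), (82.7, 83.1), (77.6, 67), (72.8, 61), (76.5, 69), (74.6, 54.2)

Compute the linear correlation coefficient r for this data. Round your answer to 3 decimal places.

0.883

n = 8, Σx = 629.2, Σy = 577.9, Σx² = 49654.08, Σy² = 42780.35, Σxy = 45819.18
nΣxy − ΣxΣy = 366553.44 − 363614.68 = 2938.76
nΣx² − (Σx)² = 397232.64 − 395892.64 = 1340; nΣy² − (Σy)² = 342242.8 − 333968.41 = 8274.39
r = 2938.76 / √(1340 × 8274.39) = 2938.76 / 3329.8172 ≈ 0.883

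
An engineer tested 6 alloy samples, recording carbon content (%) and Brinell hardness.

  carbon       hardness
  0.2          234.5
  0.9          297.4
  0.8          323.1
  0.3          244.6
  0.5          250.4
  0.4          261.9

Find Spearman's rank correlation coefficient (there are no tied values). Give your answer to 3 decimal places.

Rank carbon: 1, 6, 5, 2, 4, 3
Rank hardness: 1, 5, 6, 2, 3, 4
d = rank(carbon) − rank(hardness): 0, 1, -1, 0, 1, -1; Σd² = 4
ρ = 1 − 6Σd² / [n(n²−1)] = 1 − 6×4 / (6×35) = 1 − 24/210 ≈ 0.886

0.886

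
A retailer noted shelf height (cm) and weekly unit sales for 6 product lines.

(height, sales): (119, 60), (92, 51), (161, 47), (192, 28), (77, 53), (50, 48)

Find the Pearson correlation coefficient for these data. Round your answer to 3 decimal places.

-0.625

n = 6, Σx = 691, Σy = 287, Σx² = 93839, Σy² = 14307, Σxy = 31256
nΣxy − ΣxΣy = 187536 − 198317 = -10781
nΣx² − (Σx)² = 563034 − 477481 = 85553; nΣy² − (Σy)² = 85842 − 82369 = 3473
r = -10781 / √(85553 × 3473) = -10781 / 17237.3307 ≈ -0.625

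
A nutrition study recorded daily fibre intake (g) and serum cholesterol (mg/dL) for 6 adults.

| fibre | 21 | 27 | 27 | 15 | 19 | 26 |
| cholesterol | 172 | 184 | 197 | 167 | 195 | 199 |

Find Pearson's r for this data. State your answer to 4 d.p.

0.6428

n = 6, Σx = 135, Σy = 1114, Σx² = 3161, Σy² = 207764, Σxy = 25283
nΣxy − ΣxΣy = 151698 − 150390 = 1308
nΣx² − (Σx)² = 18966 − 18225 = 741; nΣy² − (Σy)² = 1246584 − 1240996 = 5588
r = 1308 / √(741 × 5588) = 1308 / 2034.8730 ≈ 0.6428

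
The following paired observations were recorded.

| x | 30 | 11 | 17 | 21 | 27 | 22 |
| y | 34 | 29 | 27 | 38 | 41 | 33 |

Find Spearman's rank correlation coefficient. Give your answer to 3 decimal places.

0.657

Rank x: 6, 1, 2, 3, 5, 4
Rank y: 4, 2, 1, 5, 6, 3
d = rank(x) − rank(y): 2, -1, 1, -2, -1, 1; Σd² = 12
ρ = 1 − 6Σd² / [n(n²−1)] = 1 − 6×12 / (6×35) = 1 − 72/210 ≈ 0.657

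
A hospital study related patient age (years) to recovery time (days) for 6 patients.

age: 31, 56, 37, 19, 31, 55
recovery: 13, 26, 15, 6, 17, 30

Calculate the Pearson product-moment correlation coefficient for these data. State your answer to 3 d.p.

n = 6, Σx = 229, Σy = 107, Σx² = 9813, Σy² = 2295, Σxy = 4705
nΣxy − ΣxΣy = 28230 − 24503 = 3727
nΣx² − (Σx)² = 58878 − 52441 = 6437; nΣy² − (Σy)² = 13770 − 11449 = 2321
r = 3727 / √(6437 × 2321) = 3727 / 3865.2655 ≈ 0.964

0.964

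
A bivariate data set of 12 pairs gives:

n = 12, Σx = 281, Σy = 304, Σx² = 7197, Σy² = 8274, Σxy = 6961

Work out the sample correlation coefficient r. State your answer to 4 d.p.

r = (nΣxy − ΣxΣy) / √[(nΣx² − (Σx)²)(nΣy² − (Σy)²)]
Numerator: 12×6961 − 281×304 = -1892
Denominator: √[(86364 − 78961)(99288 − 92416)] = √[7403 × 6872] = 7132.5603
r = -1892 / 7132.5603 ≈ -0.2653

-0.2653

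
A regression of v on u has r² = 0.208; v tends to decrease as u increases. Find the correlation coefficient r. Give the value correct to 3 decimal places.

-0.456

|r| = √0.208 = 0.456
The association is negative, so r = −0.456.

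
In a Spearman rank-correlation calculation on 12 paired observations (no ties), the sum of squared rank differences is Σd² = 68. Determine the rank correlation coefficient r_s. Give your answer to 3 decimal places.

0.762

ρ = 1 − 6Σd² / [n(n²−1)] = 1 − 6×68 / (12×143)
  = 1 − 408/1716 = 1 − 0.2378 ≈ 0.762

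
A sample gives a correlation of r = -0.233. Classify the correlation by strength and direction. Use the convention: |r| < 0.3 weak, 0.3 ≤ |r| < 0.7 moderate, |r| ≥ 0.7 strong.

weak negative

r = -0.233 < 0 so the relationship is negative.
|r| = 0.233, which falls in the weak range.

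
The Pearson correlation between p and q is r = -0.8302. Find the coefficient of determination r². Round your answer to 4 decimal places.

r² = (-0.8302)² = 0.6892

0.6892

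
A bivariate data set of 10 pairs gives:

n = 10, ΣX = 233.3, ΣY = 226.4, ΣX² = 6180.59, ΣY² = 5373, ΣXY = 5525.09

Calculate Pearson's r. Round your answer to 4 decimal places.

0.5693

r = (nΣXY − ΣXΣY) / √[(nΣX² − (ΣX)²)(nΣY² − (ΣY)²)]
Numerator: 10×5525.09 − 233.3×226.4 = 2431.78
Denominator: √[(61805.9 − 54428.89)(53730 − 51256.96)] = √[7377.01 × 2473.04] = 4271.2575
r = 2431.78 / 4271.2575 ≈ 0.5693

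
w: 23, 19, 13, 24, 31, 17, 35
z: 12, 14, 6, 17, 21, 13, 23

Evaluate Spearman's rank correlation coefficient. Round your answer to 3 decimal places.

0.893

Rank w: 4, 3, 1, 5, 6, 2, 7
Rank z: 2, 4, 1, 5, 6, 3, 7
d = rank(w) − rank(z): 2, -1, 0, 0, 0, -1, 0; Σd² = 6
ρ = 1 − 6Σd² / [n(n²−1)] = 1 − 6×6 / (7×48) = 1 − 36/336 ≈ 0.893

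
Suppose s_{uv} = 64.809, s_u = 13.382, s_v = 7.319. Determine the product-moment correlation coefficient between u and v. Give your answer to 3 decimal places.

0.662

r = Cov(u,v) / (s_u · s_v) = 64.809 / (13.382 × 7.319)
  = 64.809 / 97.9429 ≈ 0.662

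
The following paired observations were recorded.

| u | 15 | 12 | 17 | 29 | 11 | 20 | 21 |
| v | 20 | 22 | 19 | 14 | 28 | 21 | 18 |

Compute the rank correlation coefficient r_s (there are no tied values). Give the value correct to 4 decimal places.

-0.8929

Rank u: 3, 2, 4, 7, 1, 5, 6
Rank v: 4, 6, 3, 1, 7, 5, 2
d = rank(u) − rank(v): -1, -4, 1, 6, -6, 0, 4; Σd² = 106
ρ = 1 − 6Σd² / [n(n²−1)] = 1 − 6×106 / (7×48) = 1 − 636/336 ≈ -0.8929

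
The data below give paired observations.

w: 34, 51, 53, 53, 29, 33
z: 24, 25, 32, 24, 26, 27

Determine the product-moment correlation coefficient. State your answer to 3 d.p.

0.245

n = 6, Σw = 253, Σz = 158, Σw² = 11305, Σz² = 4206, Σwz = 6704
nΣwz − ΣwΣz = 40224 − 39974 = 250
nΣw² − (Σw)² = 67830 − 64009 = 3821; nΣz² − (Σz)² = 25236 − 24964 = 272
r = 250 / √(3821 × 272) = 250 / 1019.4665 ≈ 0.245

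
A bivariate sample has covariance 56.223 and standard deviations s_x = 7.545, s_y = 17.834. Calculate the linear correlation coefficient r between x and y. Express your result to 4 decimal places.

0.4178

r = Cov(x,y) / (s_x · s_y) = 56.223 / (7.545 × 17.834)
  = 56.223 / 134.5575 ≈ 0.4178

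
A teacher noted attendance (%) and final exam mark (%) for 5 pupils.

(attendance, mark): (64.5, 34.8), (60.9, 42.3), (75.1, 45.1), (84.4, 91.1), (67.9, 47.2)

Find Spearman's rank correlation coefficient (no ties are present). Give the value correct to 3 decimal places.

0.800

Rank attendance: 2, 1, 4, 5, 3
Rank mark: 1, 2, 3, 5, 4
d = rank(attendance) − rank(mark): 1, -1, 1, 0, -1; Σd² = 4
ρ = 1 − 6Σd² / [n(n²−1)] = 1 − 6×4 / (5×24) = 1 − 24/120 ≈ 0.800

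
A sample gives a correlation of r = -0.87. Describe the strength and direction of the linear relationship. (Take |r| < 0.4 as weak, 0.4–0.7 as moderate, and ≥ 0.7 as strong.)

r = -0.87 < 0 so the relationship is negative.
|r| = 0.87, which falls in the strong range.

strong negative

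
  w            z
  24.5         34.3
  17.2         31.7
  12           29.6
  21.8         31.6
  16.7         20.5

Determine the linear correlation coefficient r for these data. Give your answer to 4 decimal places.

n = 5, Σw = 92.2, Σz = 147.7, Σw² = 1794.22, Σz² = 4476.35, Σwz = 2772.02
nΣwz − ΣwΣz = 13860.1 − 13617.94 = 242.16
nΣw² − (Σw)² = 8971.1 − 8500.84 = 470.26; nΣz² − (Σz)² = 22381.75 − 21815.29 = 566.46
r = 242.16 / √(470.26 × 566.46) = 242.16 / 516.1235 ≈ 0.4692

0.4692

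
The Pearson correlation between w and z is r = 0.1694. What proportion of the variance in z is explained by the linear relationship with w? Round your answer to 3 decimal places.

r² = (0.1694)² = 0.029

0.029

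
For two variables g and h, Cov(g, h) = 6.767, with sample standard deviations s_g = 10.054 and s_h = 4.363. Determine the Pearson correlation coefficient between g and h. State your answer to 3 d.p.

r = Cov(g,h) / (s_g · s_h) = 6.767 / (10.054 × 4.363)
  = 6.767 / 43.8656 ≈ 0.154

0.154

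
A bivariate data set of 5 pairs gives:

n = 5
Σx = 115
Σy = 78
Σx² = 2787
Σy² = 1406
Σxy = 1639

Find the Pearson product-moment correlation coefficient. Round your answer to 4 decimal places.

-0.9456

r = (nΣxy − ΣxΣy) / √[(nΣx² − (Σx)²)(nΣy² − (Σy)²)]
Numerator: 5×1639 − 115×78 = -775
Denominator: √[(13935 − 13225)(7030 − 6084)] = √[710 × 946] = 819.5487
r = -775 / 819.5487 ≈ -0.9456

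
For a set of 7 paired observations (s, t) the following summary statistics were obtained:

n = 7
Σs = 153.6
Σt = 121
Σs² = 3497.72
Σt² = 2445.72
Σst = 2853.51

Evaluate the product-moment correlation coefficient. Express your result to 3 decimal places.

0.935

r = (nΣst − ΣsΣt) / √[(nΣs² − (Σs)²)(nΣt² − (Σt)²)]
Numerator: 7×2853.51 − 153.6×121 = 1388.97
Denominator: √[(24484.04 − 23592.96)(17120.04 − 14641)] = √[891.08 × 2479.04] = 1486.2782
r = 1388.97 / 1486.2782 ≈ 0.935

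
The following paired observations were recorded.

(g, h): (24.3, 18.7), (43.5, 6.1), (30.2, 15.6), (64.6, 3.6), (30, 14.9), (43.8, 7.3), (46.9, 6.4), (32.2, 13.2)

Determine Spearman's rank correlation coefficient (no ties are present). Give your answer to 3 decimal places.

-0.905

Rank g: 1, 5, 3, 8, 2, 6, 7, 4
Rank h: 8, 2, 7, 1, 6, 4, 3, 5
d = rank(g) − rank(h): -7, 3, -4, 7, -4, 2, 4, -1; Σd² = 160
ρ = 1 − 6Σd² / [n(n²−1)] = 1 − 6×160 / (8×63) = 1 − 960/504 ≈ -0.905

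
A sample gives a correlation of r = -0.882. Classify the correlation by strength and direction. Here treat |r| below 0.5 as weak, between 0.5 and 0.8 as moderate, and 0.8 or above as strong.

r = -0.882 < 0 so the relationship is negative.
|r| = 0.882, which falls in the strong range.

strong negative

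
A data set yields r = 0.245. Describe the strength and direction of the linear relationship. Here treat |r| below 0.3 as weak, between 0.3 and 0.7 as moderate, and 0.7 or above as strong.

r = 0.245 > 0 so the relationship is positive.
|r| = 0.245, which falls in the weak range.

weak positive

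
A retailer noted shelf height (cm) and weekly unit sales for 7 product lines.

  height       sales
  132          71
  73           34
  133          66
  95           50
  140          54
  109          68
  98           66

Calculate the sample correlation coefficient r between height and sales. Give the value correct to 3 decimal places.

n = 7, Σx = 780, Σy = 409, Σx² = 90552, Σy² = 24949, Σxy = 46822
nΣxy − ΣxΣy = 327754 − 319020 = 8734
nΣx² − (Σx)² = 633864 − 608400 = 25464; nΣy² − (Σy)² = 174643 − 167281 = 7362
r = 8734 / √(25464 × 7362) = 8734 / 13691.8212 ≈ 0.638

0.638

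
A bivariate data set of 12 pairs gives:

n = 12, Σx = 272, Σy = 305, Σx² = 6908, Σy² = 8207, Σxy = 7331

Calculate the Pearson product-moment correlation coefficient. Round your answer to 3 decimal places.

r = (nΣxy − ΣxΣy) / √[(nΣx² − (Σx)²)(nΣy² − (Σy)²)]
Numerator: 12×7331 − 272×305 = 5012
Denominator: √[(82896 − 73984)(98484 − 93025)] = √[8912 × 5459] = 6974.9988
r = 5012 / 6974.9988 ≈ 0.719

0.719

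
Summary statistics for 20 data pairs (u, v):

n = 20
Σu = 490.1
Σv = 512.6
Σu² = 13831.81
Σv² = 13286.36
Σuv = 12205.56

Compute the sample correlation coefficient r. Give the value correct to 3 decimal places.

r = (nΣuv − ΣuΣv) / √[(nΣu² − (Σu)²)(nΣv² − (Σv)²)]
Numerator: 20×12205.56 − 490.1×512.6 = -7114.06
Denominator: √[(276636.2 − 240198.01)(265727.2 − 262758.76)] = √[36438.19 × 2968.44] = 10400.2202
r = -7114.06 / 10400.2202 ≈ -0.684

-0.684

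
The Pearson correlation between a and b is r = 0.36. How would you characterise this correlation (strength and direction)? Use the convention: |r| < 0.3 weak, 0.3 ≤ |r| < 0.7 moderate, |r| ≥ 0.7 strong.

moderate positive

r = 0.36 > 0 so the relationship is positive.
|r| = 0.36, which falls in the moderate range.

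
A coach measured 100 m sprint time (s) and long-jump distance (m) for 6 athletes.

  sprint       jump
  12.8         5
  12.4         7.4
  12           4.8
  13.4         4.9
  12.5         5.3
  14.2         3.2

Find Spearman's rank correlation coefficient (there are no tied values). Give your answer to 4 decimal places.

Rank sprint: 4, 2, 1, 5, 3, 6
Rank jump: 4, 6, 2, 3, 5, 1
d = rank(sprint) − rank(jump): 0, -4, -1, 2, -2, 5; Σd² = 50
ρ = 1 − 6Σd² / [n(n²−1)] = 1 − 6×50 / (6×35) = 1 − 300/210 ≈ -0.4286

-0.4286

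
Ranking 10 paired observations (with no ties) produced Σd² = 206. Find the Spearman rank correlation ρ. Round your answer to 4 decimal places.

-0.2485

ρ = 1 − 6Σd² / [n(n²−1)] = 1 − 6×206 / (10×99)
  = 1 − 1236/990 = 1 − 1.24848 ≈ -0.2485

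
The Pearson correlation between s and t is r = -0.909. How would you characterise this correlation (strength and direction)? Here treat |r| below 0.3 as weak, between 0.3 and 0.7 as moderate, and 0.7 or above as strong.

r = -0.909 < 0 so the relationship is negative.
|r| = 0.909, which falls in the strong range.

strong negative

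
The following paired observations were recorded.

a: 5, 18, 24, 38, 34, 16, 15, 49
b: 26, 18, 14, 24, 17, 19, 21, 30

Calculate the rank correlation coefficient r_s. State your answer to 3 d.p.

Rank a: 1, 4, 5, 7, 6, 3, 2, 8
Rank b: 7, 3, 1, 6, 2, 4, 5, 8
d = rank(a) − rank(b): -6, 1, 4, 1, 4, -1, -3, 0; Σd² = 80
ρ = 1 − 6Σd² / [n(n²−1)] = 1 − 6×80 / (8×63) = 1 − 480/504 ≈ 0.048

0.048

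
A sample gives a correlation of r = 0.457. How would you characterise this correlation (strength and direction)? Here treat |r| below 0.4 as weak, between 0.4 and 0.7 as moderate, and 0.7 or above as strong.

moderate positive

r = 0.457 > 0 so the relationship is positive.
|r| = 0.457, which falls in the moderate range.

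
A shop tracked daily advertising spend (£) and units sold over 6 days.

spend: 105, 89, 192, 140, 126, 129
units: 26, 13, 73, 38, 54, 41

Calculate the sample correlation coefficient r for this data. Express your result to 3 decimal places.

0.920

n = 6, Σx = 781, Σy = 245, Σx² = 107927, Σy² = 12215, Σxy = 35316
nΣxy − ΣxΣy = 211896 − 191345 = 20551
nΣx² − (Σx)² = 647562 − 609961 = 37601; nΣy² − (Σy)² = 73290 − 60025 = 13265
r = 20551 / √(37601 × 13265) = 20551 / 22333.3219 ≈ 0.920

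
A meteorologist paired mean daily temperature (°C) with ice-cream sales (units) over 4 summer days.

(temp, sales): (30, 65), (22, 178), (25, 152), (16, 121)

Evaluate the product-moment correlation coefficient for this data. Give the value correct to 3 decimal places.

-0.463

n = 4, Σx = 93, Σy = 516, Σx² = 2265, Σy² = 73654, Σxy = 11602
nΣxy − ΣxΣy = 46408 − 47988 = -1580
nΣx² − (Σx)² = 9060 − 8649 = 411; nΣy² − (Σy)² = 294616 − 266256 = 28360
r = -1580 / √(411 × 28360) = -1580 / 3414.0826 ≈ -0.463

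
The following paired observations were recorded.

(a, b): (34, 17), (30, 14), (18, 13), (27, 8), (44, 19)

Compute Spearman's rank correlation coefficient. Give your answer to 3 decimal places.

0.900

Rank a: 4, 3, 1, 2, 5
Rank b: 4, 3, 2, 1, 5
d = rank(a) − rank(b): 0, 0, -1, 1, 0; Σd² = 2
ρ = 1 − 6Σd² / [n(n²−1)] = 1 − 6×2 / (5×24) = 1 − 12/120 ≈ 0.900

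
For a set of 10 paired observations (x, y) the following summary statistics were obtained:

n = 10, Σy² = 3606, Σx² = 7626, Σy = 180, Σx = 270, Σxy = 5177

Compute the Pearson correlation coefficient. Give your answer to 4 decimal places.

0.9040

r = (nΣxy − ΣxΣy) / √[(nΣx² − (Σx)²)(nΣy² − (Σy)²)]
Numerator: 10×5177 − 270×180 = 3170
Denominator: √[(76260 − 72900)(36060 − 32400)] = √[3360 × 3660] = 3506.7934
r = 3170 / 3506.7934 ≈ 0.9040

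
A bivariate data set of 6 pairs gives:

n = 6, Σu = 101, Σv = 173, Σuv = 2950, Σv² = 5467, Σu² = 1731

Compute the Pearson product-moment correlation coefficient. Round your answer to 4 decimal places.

r = (nΣuv − ΣuΣv) / √[(nΣu² − (Σu)²)(nΣv² − (Σv)²)]
Numerator: 6×2950 − 101×173 = 227
Denominator: √[(10386 − 10201)(32802 − 29929)] = √[185 × 2873] = 729.0439
r = 227 / 729.0439 ≈ 0.3114

0.3114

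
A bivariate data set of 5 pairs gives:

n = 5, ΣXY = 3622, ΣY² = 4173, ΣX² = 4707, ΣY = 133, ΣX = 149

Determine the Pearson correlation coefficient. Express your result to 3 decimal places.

-0.829

r = (nΣXY − ΣXΣY) / √[(nΣX² − (ΣX)²)(nΣY² − (ΣY)²)]
Numerator: 5×3622 − 149×133 = -1707
Denominator: √[(23535 − 22201)(20865 − 17689)] = √[1334 × 3176] = 2058.3450
r = -1707 / 2058.3450 ≈ -0.829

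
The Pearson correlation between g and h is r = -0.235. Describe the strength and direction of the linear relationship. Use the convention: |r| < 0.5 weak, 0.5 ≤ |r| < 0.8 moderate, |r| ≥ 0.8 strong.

weak negative

r = -0.235 < 0 so the relationship is negative.
|r| = 0.235, which falls in the weak range.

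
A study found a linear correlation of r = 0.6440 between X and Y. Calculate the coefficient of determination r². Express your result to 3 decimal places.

r² = (0.6440)² = 0.415

0.415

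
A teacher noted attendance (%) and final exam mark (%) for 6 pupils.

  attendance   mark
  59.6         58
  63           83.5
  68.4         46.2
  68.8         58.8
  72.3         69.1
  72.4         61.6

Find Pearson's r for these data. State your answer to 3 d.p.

n = 6, Σx = 404.5, Σy = 377.2, Σx² = 27402.21, Σy² = 24497.5, Σxy = 25378.59
nΣxy − ΣxΣy = 152271.54 − 152577.4 = -305.86
nΣx² − (Σx)² = 164413.26 − 163620.25 = 793.01; nΣy² − (Σy)² = 146985 − 142279.84 = 4705.16
r = -305.86 / √(793.01 × 4705.16) = -305.86 / 1931.6415 ≈ -0.158

-0.158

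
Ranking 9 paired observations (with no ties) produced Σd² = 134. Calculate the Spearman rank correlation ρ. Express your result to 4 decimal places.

-0.1167

ρ = 1 − 6Σd² / [n(n²−1)] = 1 − 6×134 / (9×80)
  = 1 − 804/720 = 1 − 1.11667 ≈ -0.1167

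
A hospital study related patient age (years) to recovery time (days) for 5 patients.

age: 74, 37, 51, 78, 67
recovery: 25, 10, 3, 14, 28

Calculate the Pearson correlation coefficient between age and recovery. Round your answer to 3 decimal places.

n = 5, Σx = 307, Σy = 80, Σx² = 20019, Σy² = 1714, Σxy = 5341
nΣxy − ΣxΣy = 26705 − 24560 = 2145
nΣx² − (Σx)² = 100095 − 94249 = 5846; nΣy² − (Σy)² = 8570 − 6400 = 2170
r = 2145 / √(5846 × 2170) = 2145 / 3561.7159 ≈ 0.602

0.602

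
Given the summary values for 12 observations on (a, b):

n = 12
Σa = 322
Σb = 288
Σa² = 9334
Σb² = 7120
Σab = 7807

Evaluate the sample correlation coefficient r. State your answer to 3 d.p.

0.208

r = (nΣab − ΣaΣb) / √[(nΣa² − (Σa)²)(nΣb² − (Σb)²)]
Numerator: 12×7807 − 322×288 = 948
Denominator: √[(112008 − 103684)(85440 − 82944)] = √[8324 × 2496] = 4558.1470
r = 948 / 4558.1470 ≈ 0.208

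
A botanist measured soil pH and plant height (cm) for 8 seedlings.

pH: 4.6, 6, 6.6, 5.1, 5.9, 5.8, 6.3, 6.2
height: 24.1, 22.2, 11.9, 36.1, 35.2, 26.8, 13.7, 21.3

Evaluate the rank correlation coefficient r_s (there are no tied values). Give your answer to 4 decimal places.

-0.8333

Rank pH: 1, 5, 8, 2, 4, 3, 7, 6
Rank height: 5, 4, 1, 8, 7, 6, 2, 3
d = rank(pH) − rank(height): -4, 1, 7, -6, -3, -3, 5, 3; Σd² = 154
ρ = 1 − 6Σd² / [n(n²−1)] = 1 − 6×154 / (8×63) = 1 − 924/504 ≈ -0.8333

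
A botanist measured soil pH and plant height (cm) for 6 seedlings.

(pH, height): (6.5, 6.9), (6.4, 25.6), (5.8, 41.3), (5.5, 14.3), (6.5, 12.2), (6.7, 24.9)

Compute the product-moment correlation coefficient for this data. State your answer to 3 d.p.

n = 6, Σx = 37.4, Σy = 125.2, Σx² = 234.24, Σy² = 3382, Σxy = 773.01
nΣxy − ΣxΣy = 4638.06 − 4682.48 = -44.42
nΣx² − (Σx)² = 1405.44 − 1398.76 = 6.68; nΣy² − (Σy)² = 20292 − 15675.04 = 4616.96
r = -44.42 / √(6.68 × 4616.96) = -44.42 / 175.6169 ≈ -0.253

-0.253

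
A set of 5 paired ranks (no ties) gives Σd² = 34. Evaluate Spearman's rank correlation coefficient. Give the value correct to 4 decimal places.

ρ = 1 − 6Σd² / [n(n²−1)] = 1 − 6×34 / (5×24)
  = 1 − 204/120 = 1 − 1.70000 ≈ -0.7000

-0.7000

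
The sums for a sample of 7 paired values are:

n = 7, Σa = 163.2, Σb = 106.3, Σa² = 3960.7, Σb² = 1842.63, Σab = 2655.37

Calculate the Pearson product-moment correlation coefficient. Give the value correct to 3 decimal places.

r = (nΣab − ΣaΣb) / √[(nΣa² − (Σa)²)(nΣb² − (Σb)²)]
Numerator: 7×2655.37 − 163.2×106.3 = 1239.43
Denominator: √[(27724.9 − 26634.24)(12898.41 − 11299.69)] = √[1090.66 × 1598.72] = 1320.4772
r = 1239.43 / 1320.4772 ≈ 0.939

0.939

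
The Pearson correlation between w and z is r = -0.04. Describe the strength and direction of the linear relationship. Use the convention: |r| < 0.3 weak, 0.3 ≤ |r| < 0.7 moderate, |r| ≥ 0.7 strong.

weak negative

r = -0.04 < 0 so the relationship is negative.
|r| = 0.04, which falls in the weak range.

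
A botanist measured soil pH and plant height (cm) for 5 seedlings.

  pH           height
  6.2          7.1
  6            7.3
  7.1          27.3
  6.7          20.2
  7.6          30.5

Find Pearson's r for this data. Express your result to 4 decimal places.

n = 5, Σx = 33.6, Σy = 92.4, Σx² = 227.5, Σy² = 2187.28, Σxy = 648.79
nΣxy − ΣxΣy = 3243.95 − 3104.64 = 139.31
nΣx² − (Σx)² = 1137.5 − 1128.96 = 8.54; nΣy² − (Σy)² = 10936.4 − 8537.76 = 2398.64
r = 139.31 / √(8.54 × 2398.64) = 139.31 / 143.1237 ≈ 0.9734

0.9734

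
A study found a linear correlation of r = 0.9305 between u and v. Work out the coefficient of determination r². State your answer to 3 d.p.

0.866

r² = (0.9305)² = 0.866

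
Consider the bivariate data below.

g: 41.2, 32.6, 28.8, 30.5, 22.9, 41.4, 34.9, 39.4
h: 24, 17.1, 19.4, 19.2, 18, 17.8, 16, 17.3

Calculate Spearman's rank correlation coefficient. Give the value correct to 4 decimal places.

Rank g: 7, 4, 2, 3, 1, 8, 5, 6
Rank h: 8, 2, 7, 6, 5, 4, 1, 3
d = rank(g) − rank(h): -1, 2, -5, -3, -4, 4, 4, 3; Σd² = 96
ρ = 1 − 6Σd² / [n(n²−1)] = 1 − 6×96 / (8×63) = 1 − 576/504 ≈ -0.1429

-0.1429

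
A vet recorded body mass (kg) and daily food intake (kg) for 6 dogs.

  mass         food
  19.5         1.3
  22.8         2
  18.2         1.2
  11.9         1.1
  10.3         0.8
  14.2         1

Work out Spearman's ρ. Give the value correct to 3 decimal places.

Rank mass: 5, 6, 4, 2, 1, 3
Rank food: 5, 6, 4, 3, 1, 2
d = rank(mass) − rank(food): 0, 0, 0, -1, 0, 1; Σd² = 2
ρ = 1 − 6Σd² / [n(n²−1)] = 1 − 6×2 / (6×35) = 1 − 12/210 ≈ 0.943

0.943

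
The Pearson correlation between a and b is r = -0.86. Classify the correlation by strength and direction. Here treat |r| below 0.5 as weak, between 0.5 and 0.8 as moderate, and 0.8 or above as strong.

r = -0.86 < 0 so the relationship is negative.
|r| = 0.86, which falls in the strong range.

strong negative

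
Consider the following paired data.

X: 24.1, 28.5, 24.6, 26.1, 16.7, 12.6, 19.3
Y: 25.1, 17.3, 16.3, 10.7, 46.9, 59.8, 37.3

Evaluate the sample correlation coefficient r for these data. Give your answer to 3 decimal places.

n = 7, ΣX = 151.9, ΣY = 213.4, ΣX² = 3489.57, ΣY² = 8476.42, ΣXY = 4034.81
nΣXY − ΣXΣY = 28243.67 − 32415.46 = -4171.79
nΣX² − (ΣX)² = 24426.99 − 23073.61 = 1353.38; nΣY² − (ΣY)² = 59334.94 − 45539.56 = 13795.38
r = -4171.79 / √(1353.38 × 13795.38) = -4171.79 / 4320.9248 ≈ -0.965

-0.965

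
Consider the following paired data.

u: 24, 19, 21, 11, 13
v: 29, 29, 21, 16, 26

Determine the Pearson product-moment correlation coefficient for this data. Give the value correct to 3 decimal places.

n = 5, Σu = 88, Σv = 121, Σu² = 1668, Σv² = 3055, Σuv = 2202
nΣuv − ΣuΣv = 11010 − 10648 = 362
nΣu² − (Σu)² = 8340 − 7744 = 596; nΣv² − (Σv)² = 15275 − 14641 = 634
r = 362 / √(596 × 634) = 362 / 614.7064 ≈ 0.589

0.589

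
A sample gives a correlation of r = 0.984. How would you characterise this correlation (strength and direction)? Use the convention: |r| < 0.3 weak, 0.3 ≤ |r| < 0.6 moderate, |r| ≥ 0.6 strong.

r = 0.984 > 0 so the relationship is positive.
|r| = 0.984, which falls in the strong range.

strong positive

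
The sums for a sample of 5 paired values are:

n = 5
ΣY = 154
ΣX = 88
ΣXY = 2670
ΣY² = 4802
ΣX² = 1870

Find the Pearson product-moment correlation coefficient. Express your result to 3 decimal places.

r = (nΣXY − ΣXΣY) / √[(nΣX² − (ΣX)²)(nΣY² − (ΣY)²)]
Numerator: 5×2670 − 88×154 = -202
Denominator: √[(9350 − 7744)(24010 − 23716)] = √[1606 × 294] = 687.1419
r = -202 / 687.1419 ≈ -0.294

-0.294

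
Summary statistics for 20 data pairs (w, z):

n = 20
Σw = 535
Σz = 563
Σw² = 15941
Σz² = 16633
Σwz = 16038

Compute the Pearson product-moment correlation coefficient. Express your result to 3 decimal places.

r = (nΣwz − ΣwΣz) / √[(nΣw² − (Σw)²)(nΣz² − (Σz)²)]
Numerator: 20×16038 − 535×563 = 19555
Denominator: √[(318820 − 286225)(332660 − 316969)] = √[32595 × 15691] = 22615.2193
r = 19555 / 22615.2193 ≈ 0.865

0.865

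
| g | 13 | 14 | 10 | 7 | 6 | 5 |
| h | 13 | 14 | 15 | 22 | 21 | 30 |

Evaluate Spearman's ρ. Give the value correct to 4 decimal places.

-0.8857

Rank g: 5, 6, 4, 3, 2, 1
Rank h: 1, 2, 3, 5, 4, 6
d = rank(g) − rank(h): 4, 4, 1, -2, -2, -5; Σd² = 66
ρ = 1 − 6Σd² / [n(n²−1)] = 1 − 6×66 / (6×35) = 1 − 396/210 ≈ -0.8857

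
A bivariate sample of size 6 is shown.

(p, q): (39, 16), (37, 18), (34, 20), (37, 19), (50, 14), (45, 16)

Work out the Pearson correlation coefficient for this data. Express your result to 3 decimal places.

n = 6, Σp = 242, Σq = 103, Σp² = 9940, Σq² = 1793, Σpq = 4093
nΣpq − ΣpΣq = 24558 − 24926 = -368
nΣp² − (Σp)² = 59640 − 58564 = 1076; nΣq² − (Σq)² = 10758 − 10609 = 149
r = -368 / √(1076 × 149) = -368 / 400.4048 ≈ -0.919

-0.919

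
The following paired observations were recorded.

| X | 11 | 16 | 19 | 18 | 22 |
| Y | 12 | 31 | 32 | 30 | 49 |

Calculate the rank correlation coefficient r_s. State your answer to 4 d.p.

Rank X: 1, 2, 4, 3, 5
Rank Y: 1, 3, 4, 2, 5
d = rank(X) − rank(Y): 0, -1, 0, 1, 0; Σd² = 2
ρ = 1 − 6Σd² / [n(n²−1)] = 1 − 6×2 / (5×24) = 1 − 12/120 ≈ 0.9000

0.9000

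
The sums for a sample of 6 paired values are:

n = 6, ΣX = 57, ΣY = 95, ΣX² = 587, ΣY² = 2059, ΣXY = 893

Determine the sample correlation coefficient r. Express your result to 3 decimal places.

r = (nΣXY − ΣXΣY) / √[(nΣX² − (ΣX)²)(nΣY² − (ΣY)²)]
Numerator: 6×893 − 57×95 = -57
Denominator: √[(3522 − 3249)(12354 − 9025)] = √[273 × 3329] = 953.3189
r = -57 / 953.3189 ≈ -0.060

-0.060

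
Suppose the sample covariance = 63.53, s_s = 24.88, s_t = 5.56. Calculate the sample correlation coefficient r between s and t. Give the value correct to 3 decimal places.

r = Cov(s,t) / (s_s · s_t) = 63.53 / (24.88 × 5.56)
  = 63.53 / 138.3328 ≈ 0.459

0.459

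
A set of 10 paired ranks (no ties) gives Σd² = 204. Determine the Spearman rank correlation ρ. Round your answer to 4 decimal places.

-0.2364

ρ = 1 − 6Σd² / [n(n²−1)] = 1 − 6×204 / (10×99)
  = 1 − 1224/990 = 1 − 1.23636 ≈ -0.2364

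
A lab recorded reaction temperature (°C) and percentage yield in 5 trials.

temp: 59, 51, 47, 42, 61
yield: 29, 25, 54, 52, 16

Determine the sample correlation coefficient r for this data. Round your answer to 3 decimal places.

-0.864

n = 5, Σx = 260, Σy = 176, Σx² = 13776, Σy² = 7342, Σxy = 8684
nΣxy − ΣxΣy = 43420 − 45760 = -2340
nΣx² − (Σx)² = 68880 − 67600 = 1280; nΣy² − (Σy)² = 36710 − 30976 = 5734
r = -2340 / √(1280 × 5734) = -2340 / 2709.1548 ≈ -0.864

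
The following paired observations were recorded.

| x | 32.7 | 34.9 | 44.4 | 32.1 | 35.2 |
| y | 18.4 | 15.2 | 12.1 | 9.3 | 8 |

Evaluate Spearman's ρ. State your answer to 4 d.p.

Rank x: 2, 3, 5, 1, 4
Rank y: 5, 4, 3, 2, 1
d = rank(x) − rank(y): -3, -1, 2, -1, 3; Σd² = 24
ρ = 1 − 6Σd² / [n(n²−1)] = 1 − 6×24 / (5×24) = 1 − 144/120 ≈ -0.2000

-0.2000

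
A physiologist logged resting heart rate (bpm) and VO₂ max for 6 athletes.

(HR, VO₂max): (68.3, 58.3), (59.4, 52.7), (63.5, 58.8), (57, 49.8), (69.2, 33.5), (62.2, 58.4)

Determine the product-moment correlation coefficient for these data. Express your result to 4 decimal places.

n = 6, Σx = 379.6, Σy = 311.5, Σx² = 24131.98, Σy² = 16646.47, Σxy = 19635.35
nΣxy − ΣxΣy = 117812.1 − 118245.4 = -433.3
nΣx² − (Σx)² = 144791.88 − 144096.16 = 695.72; nΣy² − (Σy)² = 99878.82 − 97032.25 = 2846.57
r = -433.3 / √(695.72 × 2846.57) = -433.3 / 1407.2724 ≈ -0.3079

-0.3079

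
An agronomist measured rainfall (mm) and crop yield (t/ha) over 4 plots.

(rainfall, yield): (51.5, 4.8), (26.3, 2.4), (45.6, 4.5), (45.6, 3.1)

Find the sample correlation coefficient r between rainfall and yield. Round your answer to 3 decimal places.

n = 4, Σx = 169, Σy = 14.8, Σx² = 7502.66, Σy² = 58.66, Σxy = 656.88
nΣxy − ΣxΣy = 2627.52 − 2501.2 = 126.32
nΣx² − (Σx)² = 30010.64 − 28561 = 1449.64; nΣy² − (Σy)² = 234.64 − 219.04 = 15.6
r = 126.32 / √(1449.64 × 15.6) = 126.32 / 150.3808 ≈ 0.840

0.840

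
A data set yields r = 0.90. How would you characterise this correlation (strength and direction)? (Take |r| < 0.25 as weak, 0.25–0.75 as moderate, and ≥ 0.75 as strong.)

strong positive

r = 0.90 > 0 so the relationship is positive.
|r| = 0.90, which falls in the strong range.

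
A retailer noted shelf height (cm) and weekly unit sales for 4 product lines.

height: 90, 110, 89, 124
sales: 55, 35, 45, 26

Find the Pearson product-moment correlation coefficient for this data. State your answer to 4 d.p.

n = 4, Σx = 413, Σy = 161, Σx² = 43497, Σy² = 6951, Σxy = 16029
nΣxy − ΣxΣy = 64116 − 66493 = -2377
nΣx² − (Σx)² = 173988 − 170569 = 3419; nΣy² − (Σy)² = 27804 − 25921 = 1883
r = -2377 / √(3419 × 1883) = -2377 / 2537.3169 ≈ -0.9368

-0.9368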